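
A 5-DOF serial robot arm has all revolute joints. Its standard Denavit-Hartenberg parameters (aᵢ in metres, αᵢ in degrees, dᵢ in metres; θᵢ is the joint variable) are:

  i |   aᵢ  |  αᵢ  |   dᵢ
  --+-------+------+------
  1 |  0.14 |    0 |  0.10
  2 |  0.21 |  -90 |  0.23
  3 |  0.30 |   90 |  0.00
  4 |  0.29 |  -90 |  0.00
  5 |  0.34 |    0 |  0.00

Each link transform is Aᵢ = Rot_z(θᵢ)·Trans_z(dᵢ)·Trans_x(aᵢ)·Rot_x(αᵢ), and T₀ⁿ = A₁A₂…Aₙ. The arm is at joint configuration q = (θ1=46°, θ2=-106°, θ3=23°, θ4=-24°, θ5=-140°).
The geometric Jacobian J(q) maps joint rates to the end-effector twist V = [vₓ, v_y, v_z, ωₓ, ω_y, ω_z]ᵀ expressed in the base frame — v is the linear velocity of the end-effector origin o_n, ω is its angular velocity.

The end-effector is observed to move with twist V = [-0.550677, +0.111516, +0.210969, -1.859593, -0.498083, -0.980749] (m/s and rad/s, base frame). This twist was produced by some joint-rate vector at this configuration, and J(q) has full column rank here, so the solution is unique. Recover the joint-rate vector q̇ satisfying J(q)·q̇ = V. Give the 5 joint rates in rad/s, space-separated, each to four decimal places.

o_n = [0.3850, -0.4218, 0.4034]
J₁: ẑ×o_n = [0.4218, 0.3850, -0.0000], ω = ẑ
J2: z=[0.0000, 0.0000, 1.0000] o=[0.0973, 0.1007, 0.1000] → [0.5225, 0.2878, -0.0000, 0.0000, 0.0000, 1.0000]
J3: z=[0.8660, 0.5000, 0.0000] o=[0.2023, -0.0812, 0.3300] → [0.0367, -0.0636, -0.3864, 0.8660, 0.5000, 0.0000]
J4: z=[0.1954, -0.3384, 0.9205] o=[0.3403, -0.3203, 0.2128] → [0.0289, 0.0039, -0.0047, 0.1954, -0.3384, 0.9205]
J5: z=[0.9784, 0.1325, -0.1589] o=[0.3601, -0.5905, 0.1093] → [0.0658, -0.2917, 0.1617, 0.9784, 0.1325, -0.1589]
q̇ = J⁺·V = [0.0420, -0.8780, -0.9560, -0.3280, -0.9890]

0.0420 -0.8780 -0.9560 -0.3280 -0.9890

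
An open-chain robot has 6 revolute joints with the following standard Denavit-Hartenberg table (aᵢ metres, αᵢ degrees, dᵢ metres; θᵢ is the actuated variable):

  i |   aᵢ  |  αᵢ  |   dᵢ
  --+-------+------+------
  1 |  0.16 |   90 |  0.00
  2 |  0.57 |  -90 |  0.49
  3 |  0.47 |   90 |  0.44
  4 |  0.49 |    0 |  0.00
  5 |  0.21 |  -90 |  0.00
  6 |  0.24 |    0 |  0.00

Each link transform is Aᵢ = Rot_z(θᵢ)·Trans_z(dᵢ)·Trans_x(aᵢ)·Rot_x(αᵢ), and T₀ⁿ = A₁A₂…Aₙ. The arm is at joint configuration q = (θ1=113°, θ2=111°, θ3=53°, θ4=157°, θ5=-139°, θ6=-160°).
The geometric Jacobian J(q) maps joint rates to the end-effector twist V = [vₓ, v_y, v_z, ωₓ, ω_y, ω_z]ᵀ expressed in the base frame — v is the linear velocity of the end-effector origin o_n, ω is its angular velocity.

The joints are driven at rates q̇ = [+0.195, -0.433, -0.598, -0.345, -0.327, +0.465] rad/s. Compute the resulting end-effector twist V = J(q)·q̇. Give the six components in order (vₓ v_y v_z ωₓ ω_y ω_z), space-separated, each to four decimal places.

o_n = [0.7489, -0.3923, 0.3711]
J₁: ẑ×o_n = [0.3923, 0.7489, -0.0000], ω = ẑ
J2: z=[0.9205, 0.3907, 0.0000] o=[-0.0625, 0.1473, 0.0000] → [0.1450, -0.3416, -0.8137, 0.9205, 0.3907, 0.0000]
J3: z=[0.3648, -0.8594, -0.3584] o=[0.4683, 0.1507, 0.5321] → [-0.0562, -0.0418, 0.0430, 0.3648, -0.8594, -0.3584]
J4: z=[0.6658, -0.0283, 0.7456] o=[0.3229, -0.4674, 0.6385] → [-0.0484, 0.4956, 0.0621, 0.6658, -0.0283, 0.7456]
J5: z=[0.6658, -0.0283, 0.7456] o=[0.6864, -0.4016, 0.3165] → [-0.0085, 0.0102, 0.0080, 0.6658, -0.0283, 0.7456]
J6: z=[0.5481, -0.6595, -0.5144] o=[0.5800, -0.5594, 0.4055] → [0.1086, -0.0680, 0.2029, 0.5481, -0.6595, -0.5144]
V = J·q̇ = [0.1173, 0.1130, 0.3970, -0.8093, 0.0571, -0.3310]

0.1173 0.1130 0.3970 -0.8093 0.0571 -0.3310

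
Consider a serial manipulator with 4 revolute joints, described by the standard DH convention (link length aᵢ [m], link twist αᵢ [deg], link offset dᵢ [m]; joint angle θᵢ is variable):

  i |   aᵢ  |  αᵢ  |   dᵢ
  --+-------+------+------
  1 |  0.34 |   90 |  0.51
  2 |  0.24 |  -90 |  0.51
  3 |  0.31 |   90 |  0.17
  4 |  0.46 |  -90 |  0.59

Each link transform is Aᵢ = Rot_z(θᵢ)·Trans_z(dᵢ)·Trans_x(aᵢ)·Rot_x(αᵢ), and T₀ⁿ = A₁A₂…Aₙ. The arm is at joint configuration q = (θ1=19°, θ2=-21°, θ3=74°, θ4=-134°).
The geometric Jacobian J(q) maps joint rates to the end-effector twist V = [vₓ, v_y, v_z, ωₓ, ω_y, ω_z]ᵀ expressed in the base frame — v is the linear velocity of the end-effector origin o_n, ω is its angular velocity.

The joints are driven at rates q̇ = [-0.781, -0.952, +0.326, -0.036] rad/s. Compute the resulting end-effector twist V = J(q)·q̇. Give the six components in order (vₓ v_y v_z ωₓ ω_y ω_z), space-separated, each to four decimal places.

o_n = [1.1991, -0.3082, 0.0715]
J₁: ẑ×o_n = [0.3082, 1.1991, -0.0000], ω = ẑ
J2: z=[0.3256, -0.9455, 0.0000] o=[0.3215, 0.1107, 0.5100] → [0.4146, 0.1428, 0.6934, 0.3256, -0.9455, 0.0000]
J3: z=[0.3388, 0.1167, 0.9336] o=[0.6994, -0.2986, 0.4240] → [-0.0321, 0.5860, -0.0616, 0.3388, 0.1167, 0.9336]
J4: z=[0.9383, 0.0315, -0.3445] o=[0.7354, 0.0290, 0.5521] → [-0.1313, 0.2912, -0.3310, 0.9383, 0.0315, -0.3445]
V = J·q̇ = [-0.6412, -0.8919, -0.6683, -0.2333, 0.9370, -0.4643]

-0.6412 -0.8919 -0.6683 -0.2333 0.9370 -0.4643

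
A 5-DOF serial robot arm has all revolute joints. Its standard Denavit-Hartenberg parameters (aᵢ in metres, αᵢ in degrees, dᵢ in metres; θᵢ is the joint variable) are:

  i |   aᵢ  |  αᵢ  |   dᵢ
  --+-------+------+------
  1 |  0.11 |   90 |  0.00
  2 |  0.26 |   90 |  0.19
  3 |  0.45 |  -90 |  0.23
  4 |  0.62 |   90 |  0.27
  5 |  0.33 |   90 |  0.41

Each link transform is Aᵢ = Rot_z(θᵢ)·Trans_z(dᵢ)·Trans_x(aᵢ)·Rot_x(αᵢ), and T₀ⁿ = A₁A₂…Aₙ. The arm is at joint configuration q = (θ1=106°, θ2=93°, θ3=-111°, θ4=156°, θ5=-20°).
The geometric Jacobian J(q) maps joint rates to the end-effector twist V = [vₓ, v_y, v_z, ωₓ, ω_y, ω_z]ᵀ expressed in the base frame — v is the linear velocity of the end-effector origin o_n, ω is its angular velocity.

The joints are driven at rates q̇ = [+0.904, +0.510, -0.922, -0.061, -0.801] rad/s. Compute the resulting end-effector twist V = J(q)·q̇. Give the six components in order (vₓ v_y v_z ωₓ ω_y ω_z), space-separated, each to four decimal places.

0.1236 0.1225 -0.4088 0.8569 0.0448 0.9538

o_n = [0.4582, -0.3240, 0.4621]
J₁: ẑ×o_n = [0.3240, 0.4582, -0.0000], ω = ẑ
J2: z=[0.9613, 0.2756, 0.0000] o=[-0.0303, 0.1057, 0.0000] → [0.1274, -0.4442, -0.5478, 0.9613, 0.2756, 0.0000]
J3: z=[-0.2753, 0.9599, 0.0523] o=[0.1561, 0.1450, 0.2596] → [0.2189, 0.0716, -0.1609, -0.2753, 0.9599, 0.0523]
J4: z=[-0.3310, -0.1457, 0.9323] o=[-0.3134, 0.2581, 0.1106] → [0.4915, 0.8357, 0.3052, -0.3310, -0.1457, 0.9323]
J5: z=[-0.1157, -0.9743, -0.1934] o=[0.1779, 0.1122, 0.5519] → [0.0031, -0.0646, 0.3236, -0.1157, -0.9743, -0.1934]
V = J·q̇ = [0.1236, 0.1225, -0.4088, 0.8569, 0.0448, 0.9538]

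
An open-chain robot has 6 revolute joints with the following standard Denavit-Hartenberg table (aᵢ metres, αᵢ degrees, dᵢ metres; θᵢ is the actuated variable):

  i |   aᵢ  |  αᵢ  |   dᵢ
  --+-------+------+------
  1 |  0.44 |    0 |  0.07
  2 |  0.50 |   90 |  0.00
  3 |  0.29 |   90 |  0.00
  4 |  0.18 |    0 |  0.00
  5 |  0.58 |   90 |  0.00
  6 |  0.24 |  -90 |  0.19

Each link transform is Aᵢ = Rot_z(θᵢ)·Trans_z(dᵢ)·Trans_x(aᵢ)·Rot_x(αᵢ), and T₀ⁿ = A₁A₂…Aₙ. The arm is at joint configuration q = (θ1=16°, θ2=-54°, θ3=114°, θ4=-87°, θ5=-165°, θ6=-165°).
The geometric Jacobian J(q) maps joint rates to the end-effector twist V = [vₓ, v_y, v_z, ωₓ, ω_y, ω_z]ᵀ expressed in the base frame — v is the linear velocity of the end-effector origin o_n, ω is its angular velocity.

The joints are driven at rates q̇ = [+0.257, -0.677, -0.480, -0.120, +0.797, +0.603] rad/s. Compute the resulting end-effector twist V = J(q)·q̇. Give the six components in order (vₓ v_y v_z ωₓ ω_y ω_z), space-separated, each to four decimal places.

o_n = [0.5235, -0.2239, 0.3851]
J₁: ẑ×o_n = [0.2239, 0.5235, -0.0000], ω = ẑ
J2: z=[0.0000, 0.0000, 1.0000] o=[0.4230, 0.1213, 0.0700] → [0.3452, 0.1005, -0.0000, 0.0000, 0.0000, 1.0000]
J3: z=[-0.6157, -0.7880, 0.0000] o=[0.8170, -0.1866, 0.0700] → [-0.2483, 0.1940, -0.2083, -0.6157, -0.7880, 0.0000]
J4: z=[0.7199, -0.5624, 0.4067] o=[0.7240, -0.1139, 0.3349] → [0.0165, -0.1176, -0.1919, 0.7199, -0.5624, 0.4067]
J5: z=[0.7199, -0.5624, 0.4067] o=[0.8317, 0.0301, 0.3435] → [0.0799, -0.1552, -0.3561, 0.7199, -0.5624, 0.4067]
J6: z=[-0.4951, -0.0054, 0.8688] o=[0.5495, -0.4495, 0.1798] → [-0.1971, 0.0790, -0.1118, -0.4951, -0.0054, 0.8688]
V = J·q̇ = [-0.1141, -0.0886, -0.2283, 0.4843, -0.0058, 0.3793]

-0.1141 -0.0886 -0.2283 0.4843 -0.0058 0.3793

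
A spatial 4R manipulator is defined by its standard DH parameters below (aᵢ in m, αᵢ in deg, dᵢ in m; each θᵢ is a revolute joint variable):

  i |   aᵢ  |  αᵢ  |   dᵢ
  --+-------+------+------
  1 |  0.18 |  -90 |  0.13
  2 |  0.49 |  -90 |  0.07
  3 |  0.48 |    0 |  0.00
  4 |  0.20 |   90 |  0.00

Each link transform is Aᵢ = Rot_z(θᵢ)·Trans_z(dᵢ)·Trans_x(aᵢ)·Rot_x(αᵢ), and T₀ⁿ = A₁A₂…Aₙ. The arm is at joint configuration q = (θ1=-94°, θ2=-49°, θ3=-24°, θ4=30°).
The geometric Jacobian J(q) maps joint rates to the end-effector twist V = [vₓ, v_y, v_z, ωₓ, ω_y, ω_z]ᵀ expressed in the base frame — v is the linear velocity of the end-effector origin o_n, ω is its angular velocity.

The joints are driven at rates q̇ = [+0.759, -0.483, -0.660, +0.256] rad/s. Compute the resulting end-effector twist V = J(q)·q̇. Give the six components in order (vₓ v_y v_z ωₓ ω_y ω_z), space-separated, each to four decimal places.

1.1123 0.5993 0.2664 -0.4606 0.3379 1.0240

o_n = [0.1796, -0.9344, 0.9809]
J₁: ẑ×o_n = [0.9344, 0.1796, -0.0000], ω = ẑ
J2: z=[0.9976, -0.0698, 0.0000] o=[-0.0126, -0.1796, 0.1300] → [-0.0594, -0.8488, -0.7396, 0.9976, -0.0698, 0.0000]
J3: z=[-0.0526, -0.7529, -0.6561] o=[0.0348, -0.5051, 0.4998] → [-0.6438, -0.0696, 0.1316, -0.0526, -0.7529, -0.6561]
J4: z=[-0.0526, -0.7529, -0.6561] o=[0.2095, -0.8057, 0.8307] → [-0.1975, 0.0276, -0.0158, -0.0526, -0.7529, -0.6561]
V = J·q̇ = [1.1123, 0.5993, 0.2664, -0.4606, 0.3379, 1.0240]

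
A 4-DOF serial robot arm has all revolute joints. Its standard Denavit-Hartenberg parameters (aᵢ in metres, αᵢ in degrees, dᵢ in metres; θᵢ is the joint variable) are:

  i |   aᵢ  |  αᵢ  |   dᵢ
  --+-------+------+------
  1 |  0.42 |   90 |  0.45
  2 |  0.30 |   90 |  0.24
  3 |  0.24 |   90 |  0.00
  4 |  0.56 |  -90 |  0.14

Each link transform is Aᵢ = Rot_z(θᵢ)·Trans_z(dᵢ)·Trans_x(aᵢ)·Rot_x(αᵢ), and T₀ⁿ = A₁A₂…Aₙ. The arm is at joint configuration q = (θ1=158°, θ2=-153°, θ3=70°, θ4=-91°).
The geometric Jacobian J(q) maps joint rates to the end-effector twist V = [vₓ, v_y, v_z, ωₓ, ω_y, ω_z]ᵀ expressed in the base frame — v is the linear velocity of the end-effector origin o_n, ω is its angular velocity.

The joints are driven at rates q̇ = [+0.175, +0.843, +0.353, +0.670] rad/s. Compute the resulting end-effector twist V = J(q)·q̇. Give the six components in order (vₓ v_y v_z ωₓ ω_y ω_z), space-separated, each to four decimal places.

-0.4377 0.5957 -0.2061 0.8987 0.2990 0.2037

o_n = [-0.0505, 0.4609, -0.2806]
J₁: ẑ×o_n = [-0.4609, -0.0505, 0.0000], ω = ẑ
J2: z=[0.3746, 0.9272, 0.0000] o=[-0.3894, 0.1573, 0.4500] → [-0.6774, 0.2737, -0.2005, 0.3746, 0.9272, 0.0000]
J3: z=[0.4209, -0.1701, 0.8910] o=[-0.0517, 0.2797, 0.3138] → [-0.0604, 0.2512, 0.0765, 0.4209, -0.1701, 0.8910]
J4: z=[0.6482, -0.6308, -0.4266] o=[0.1006, 0.4614, 0.2765] → [0.3512, 0.4256, -0.0956, 0.6482, -0.6308, -0.4266]
V = J·q̇ = [-0.4377, 0.5957, -0.2061, 0.8987, 0.2990, 0.2037]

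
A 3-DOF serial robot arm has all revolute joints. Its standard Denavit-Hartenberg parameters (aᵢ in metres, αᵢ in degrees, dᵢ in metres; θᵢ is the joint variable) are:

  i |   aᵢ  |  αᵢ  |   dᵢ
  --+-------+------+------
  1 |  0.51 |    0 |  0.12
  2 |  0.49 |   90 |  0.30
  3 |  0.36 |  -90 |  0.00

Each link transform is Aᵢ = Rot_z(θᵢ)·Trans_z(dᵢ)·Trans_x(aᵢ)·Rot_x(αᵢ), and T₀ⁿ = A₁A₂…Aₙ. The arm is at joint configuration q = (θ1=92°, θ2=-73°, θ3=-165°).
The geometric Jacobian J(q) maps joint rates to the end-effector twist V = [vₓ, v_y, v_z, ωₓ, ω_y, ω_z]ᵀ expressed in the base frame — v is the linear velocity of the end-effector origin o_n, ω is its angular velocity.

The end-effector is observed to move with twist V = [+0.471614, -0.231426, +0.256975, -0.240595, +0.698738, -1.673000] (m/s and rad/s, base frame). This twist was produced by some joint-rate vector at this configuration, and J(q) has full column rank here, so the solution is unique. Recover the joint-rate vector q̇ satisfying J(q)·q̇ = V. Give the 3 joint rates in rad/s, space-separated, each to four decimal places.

-0.9010 -0.7720 -0.7390

o_n = [0.1167, 0.5560, 0.3268]
J₁: ẑ×o_n = [-0.5560, 0.1167, 0.0000], ω = ẑ
J2: z=[0.0000, 0.0000, 1.0000] o=[-0.0178, 0.5097, 0.1200] → [-0.0463, 0.1345, 0.0000, 0.0000, 0.0000, 1.0000]
J3: z=[0.3256, -0.9455, 0.0000] o=[0.4455, 0.6692, 0.4200] → [0.0881, 0.0303, -0.3477, 0.3256, -0.9455, 0.0000]
q̇ = J⁺·V = [-0.9010, -0.7720, -0.7390]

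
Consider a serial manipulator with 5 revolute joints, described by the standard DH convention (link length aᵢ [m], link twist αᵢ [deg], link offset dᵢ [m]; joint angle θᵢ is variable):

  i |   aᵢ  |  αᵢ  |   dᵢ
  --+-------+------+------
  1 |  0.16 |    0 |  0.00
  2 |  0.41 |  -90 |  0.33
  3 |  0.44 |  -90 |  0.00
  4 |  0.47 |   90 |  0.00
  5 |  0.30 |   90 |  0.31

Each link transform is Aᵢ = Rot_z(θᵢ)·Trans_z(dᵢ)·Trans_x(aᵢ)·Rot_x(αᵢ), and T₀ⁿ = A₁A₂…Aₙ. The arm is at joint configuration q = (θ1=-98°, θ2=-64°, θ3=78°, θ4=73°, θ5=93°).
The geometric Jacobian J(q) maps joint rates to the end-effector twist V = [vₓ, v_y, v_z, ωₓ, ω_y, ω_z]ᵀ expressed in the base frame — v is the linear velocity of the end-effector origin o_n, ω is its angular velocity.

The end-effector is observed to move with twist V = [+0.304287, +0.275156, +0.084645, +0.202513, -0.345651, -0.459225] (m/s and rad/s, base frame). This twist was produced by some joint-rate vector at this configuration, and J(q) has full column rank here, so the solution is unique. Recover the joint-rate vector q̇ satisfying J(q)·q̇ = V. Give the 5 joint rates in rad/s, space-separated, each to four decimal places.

-0.6110 0.2580 0.3650 0.1060 0.0900

o_n = [-0.4116, 0.0766, -0.5826]
J₁: ẑ×o_n = [-0.0766, -0.4116, 0.0000], ω = ẑ
J2: z=[0.0000, 0.0000, 1.0000] o=[-0.0223, -0.1584, 0.0000] → [-0.2350, -0.3894, 0.0000, 0.0000, 0.0000, 1.0000]
J3: z=[0.3090, -0.9511, 0.0000] o=[-0.4122, -0.2851, 0.3300] → [0.8679, 0.2820, 0.1123, 0.3090, -0.9511, 0.0000]
J4: z=[0.9303, 0.3023, -0.2079] o=[-0.4992, -0.3134, -0.1004] → [-0.0647, 0.4304, 0.3363, 0.9303, 0.3023, -0.2079]
J5: z=[-0.0987, -0.3395, -0.9354] o=[-0.6653, 0.1052, -0.2348] → [0.0912, -0.2716, 0.0889, -0.0987, -0.3395, -0.9354]
q̇ = J⁺·V = [-0.6110, 0.2580, 0.3650, 0.1060, 0.0900]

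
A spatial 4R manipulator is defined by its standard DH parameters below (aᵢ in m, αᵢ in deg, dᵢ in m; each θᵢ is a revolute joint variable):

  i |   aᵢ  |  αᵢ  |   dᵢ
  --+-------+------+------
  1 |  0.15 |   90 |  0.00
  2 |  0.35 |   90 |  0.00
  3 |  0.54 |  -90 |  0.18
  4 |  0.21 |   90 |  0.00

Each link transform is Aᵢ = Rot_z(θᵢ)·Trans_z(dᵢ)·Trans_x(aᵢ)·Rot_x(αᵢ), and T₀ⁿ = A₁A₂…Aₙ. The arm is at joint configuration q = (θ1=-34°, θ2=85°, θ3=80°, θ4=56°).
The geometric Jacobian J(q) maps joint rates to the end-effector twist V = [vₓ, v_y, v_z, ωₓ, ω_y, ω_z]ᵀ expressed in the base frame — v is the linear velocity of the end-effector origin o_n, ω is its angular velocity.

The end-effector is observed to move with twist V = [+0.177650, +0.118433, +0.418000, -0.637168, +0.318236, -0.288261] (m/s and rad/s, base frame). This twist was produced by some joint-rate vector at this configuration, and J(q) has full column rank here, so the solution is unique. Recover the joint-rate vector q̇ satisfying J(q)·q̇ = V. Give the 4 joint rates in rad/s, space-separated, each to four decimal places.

0.1650 0.0020 -0.6640 0.5210

o_n = [-0.1993, -0.6465, 0.4619]
J₁: ẑ×o_n = [0.6465, -0.1993, 0.0000], ω = ẑ
J2: z=[-0.5592, -0.8290, 0.0000] o=[0.1244, -0.0839, 0.0000] → [-0.3829, 0.2583, 0.0463, -0.5592, -0.8290, 0.0000]
J3: z=[0.8259, -0.5571, -0.0872] o=[0.1496, -0.1009, 0.3487] → [-0.1106, -0.0631, -0.6450, 0.8259, -0.5571, -0.0872]
J4: z=[-0.1683, -0.0960, -0.9811] o=[0.0077, -0.6467, 0.4264] → [-0.0033, 0.2090, -0.0199, -0.1683, -0.0960, -0.9811]
q̇ = J⁺·V = [0.1650, 0.0020, -0.6640, 0.5210]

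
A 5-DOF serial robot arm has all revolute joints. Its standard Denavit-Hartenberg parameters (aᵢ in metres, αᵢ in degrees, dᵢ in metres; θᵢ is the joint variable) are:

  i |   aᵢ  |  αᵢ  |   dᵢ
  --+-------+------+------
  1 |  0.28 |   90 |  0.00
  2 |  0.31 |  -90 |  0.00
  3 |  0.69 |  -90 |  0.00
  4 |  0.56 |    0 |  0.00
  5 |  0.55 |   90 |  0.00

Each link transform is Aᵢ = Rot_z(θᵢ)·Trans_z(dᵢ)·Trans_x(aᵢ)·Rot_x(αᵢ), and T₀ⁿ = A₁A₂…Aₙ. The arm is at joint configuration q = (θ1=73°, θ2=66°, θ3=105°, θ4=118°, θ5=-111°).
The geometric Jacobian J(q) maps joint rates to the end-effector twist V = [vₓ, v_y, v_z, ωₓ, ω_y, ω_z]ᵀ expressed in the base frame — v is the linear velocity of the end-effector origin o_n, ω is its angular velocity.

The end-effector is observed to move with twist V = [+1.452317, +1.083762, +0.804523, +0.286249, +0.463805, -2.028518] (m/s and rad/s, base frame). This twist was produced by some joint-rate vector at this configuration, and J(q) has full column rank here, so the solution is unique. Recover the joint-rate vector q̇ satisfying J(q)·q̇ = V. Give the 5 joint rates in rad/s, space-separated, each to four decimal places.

o_n = [-0.6600, 1.0557, -0.1752]
J₁: ẑ×o_n = [-1.0557, -0.6600, 0.0000], ω = ẑ
J2: z=[0.9563, -0.2924, 0.0000] o=[0.0819, 0.2678, 0.0000] → [0.0512, 0.1676, 0.5366, 0.9563, -0.2924, 0.0000]
J3: z=[-0.2671, -0.8736, 0.4067] o=[0.1187, 0.3883, 0.2832] → [0.1291, -0.4392, -0.8586, -0.2671, -0.8736, 0.4067]
J4: z=[0.1326, -0.4514, -0.8824] o=[-0.5399, 0.5137, 0.1201] → [0.6115, 0.1452, 0.0177, 0.1326, -0.4514, -0.8824]
J5: z=[0.1326, -0.4514, -0.8824] o=[-0.1569, 0.8979, -0.0189] → [0.2098, 0.4647, -0.2062, 0.1326, -0.4514, -0.8824]
q̇ = J⁺·V = [-0.9680, -0.0640, -0.9130, 0.9650, -0.1840]

-0.9680 -0.0640 -0.9130 0.9650 -0.1840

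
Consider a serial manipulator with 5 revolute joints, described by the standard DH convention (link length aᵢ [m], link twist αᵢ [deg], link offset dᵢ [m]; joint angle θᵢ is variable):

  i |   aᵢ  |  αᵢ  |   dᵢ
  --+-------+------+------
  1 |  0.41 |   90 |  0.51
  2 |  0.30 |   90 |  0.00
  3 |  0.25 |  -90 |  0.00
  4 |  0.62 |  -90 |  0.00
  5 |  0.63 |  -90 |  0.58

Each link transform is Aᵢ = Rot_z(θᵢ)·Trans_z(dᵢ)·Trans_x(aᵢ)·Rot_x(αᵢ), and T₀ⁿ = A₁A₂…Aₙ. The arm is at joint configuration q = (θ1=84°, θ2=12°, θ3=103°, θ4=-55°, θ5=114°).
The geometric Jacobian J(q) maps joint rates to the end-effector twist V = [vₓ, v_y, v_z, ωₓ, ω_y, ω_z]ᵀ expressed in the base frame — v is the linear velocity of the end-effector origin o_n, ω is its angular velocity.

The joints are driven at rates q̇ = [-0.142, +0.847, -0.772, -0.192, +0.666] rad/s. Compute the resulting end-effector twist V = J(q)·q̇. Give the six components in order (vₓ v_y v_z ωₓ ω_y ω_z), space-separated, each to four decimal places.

-0.3317 0.3769 0.8539 1.3955 -0.3246 1.0002

o_n = [1.1422, 0.9250, 0.6792]
J₁: ẑ×o_n = [-0.9250, 1.1422, 0.0000], ω = ẑ
J2: z=[0.9945, -0.1045, 0.0000] o=[0.0429, 0.4078, 0.5100] → [-0.0177, -0.1683, 0.6293, 0.9945, -0.1045, 0.0000]
J3: z=[0.0217, 0.2068, -0.9781] o=[0.0735, 0.6996, 0.5724] → [0.2426, -1.0477, -0.2161, 0.0217, 0.2068, -0.9781]
J4: z=[-0.3233, -0.9243, -0.2026] o=[0.3100, 0.6194, 0.5607] → [-0.0477, -0.1303, 0.6704, -0.3233, -0.9243, -0.2026]
J5: z=[0.7625, -0.3813, 0.5227] o=[0.6575, 0.6104, 0.0473] → [-0.4054, -0.2285, 0.4247, 0.7625, -0.3813, 0.5227]
V = J·q̇ = [-0.3317, 0.3769, 0.8539, 1.3955, -0.3246, 1.0002]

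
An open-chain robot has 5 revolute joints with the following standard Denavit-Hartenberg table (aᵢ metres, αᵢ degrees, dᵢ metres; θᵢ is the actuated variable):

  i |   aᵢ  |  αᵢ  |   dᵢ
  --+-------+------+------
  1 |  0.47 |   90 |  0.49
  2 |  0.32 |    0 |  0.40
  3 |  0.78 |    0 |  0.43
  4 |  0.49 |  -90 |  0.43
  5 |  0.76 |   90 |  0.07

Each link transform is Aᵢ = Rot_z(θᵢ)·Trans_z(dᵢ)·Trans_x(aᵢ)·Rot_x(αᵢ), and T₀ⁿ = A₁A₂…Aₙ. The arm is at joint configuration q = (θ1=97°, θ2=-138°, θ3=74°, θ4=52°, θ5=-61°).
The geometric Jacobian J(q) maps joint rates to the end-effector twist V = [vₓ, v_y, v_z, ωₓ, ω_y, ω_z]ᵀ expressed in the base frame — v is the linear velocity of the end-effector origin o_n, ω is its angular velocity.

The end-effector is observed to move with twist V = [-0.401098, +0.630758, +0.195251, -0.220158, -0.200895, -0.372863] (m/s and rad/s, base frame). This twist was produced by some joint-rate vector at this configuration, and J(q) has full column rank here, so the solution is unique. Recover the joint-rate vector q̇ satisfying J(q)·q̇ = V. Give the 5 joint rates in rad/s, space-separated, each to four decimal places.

0.4390 -0.2770 0.9270 -0.8930 -0.8300

o_n = [1.7363, 1.6523, -0.5352]
J₁: ẑ×o_n = [-1.6523, 1.7363, 0.0000], ω = ẑ
J2: z=[0.9925, 0.1219, 0.0000] o=[-0.0573, 0.4665, 0.4900] → [-0.1249, 1.0176, 0.9584, 0.9925, 0.1219, 0.0000]
J3: z=[0.9925, 0.1219, 0.0000] o=[0.3687, 0.2792, 0.2759] → [-0.0988, 0.8050, 1.1962, 0.9925, 0.1219, 0.0000]
J4: z=[0.9925, 0.1219, 0.0000] o=[0.7538, 0.6710, -0.4252] → [-0.0134, 0.1092, 0.8542, 0.9925, 0.1219, 0.0000]
J5: z=[-0.0253, 0.2064, 0.9781] o=[1.1222, 1.1991, -0.5271] → [-0.4449, 0.6004, -0.1382, -0.0253, 0.2064, 0.9781]
q̇ = J⁺·V = [0.4390, -0.2770, 0.9270, -0.8930, -0.8300]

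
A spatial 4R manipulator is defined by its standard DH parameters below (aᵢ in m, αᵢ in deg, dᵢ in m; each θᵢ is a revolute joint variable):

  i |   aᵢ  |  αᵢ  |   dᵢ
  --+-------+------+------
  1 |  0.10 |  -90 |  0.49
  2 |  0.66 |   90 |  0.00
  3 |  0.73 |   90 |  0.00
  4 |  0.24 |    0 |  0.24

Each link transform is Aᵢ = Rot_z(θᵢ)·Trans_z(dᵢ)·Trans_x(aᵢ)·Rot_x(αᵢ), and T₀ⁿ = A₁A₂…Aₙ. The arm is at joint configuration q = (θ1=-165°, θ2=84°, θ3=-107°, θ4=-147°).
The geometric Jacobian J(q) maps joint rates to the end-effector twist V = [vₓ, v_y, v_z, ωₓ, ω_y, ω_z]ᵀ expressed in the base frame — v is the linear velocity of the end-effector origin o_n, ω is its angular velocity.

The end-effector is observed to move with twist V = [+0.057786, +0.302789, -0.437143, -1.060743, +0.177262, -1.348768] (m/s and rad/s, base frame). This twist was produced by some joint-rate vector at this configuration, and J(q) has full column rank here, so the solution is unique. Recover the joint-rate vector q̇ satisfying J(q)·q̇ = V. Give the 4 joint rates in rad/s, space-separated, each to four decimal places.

-0.8670 -0.2680 0.9230 -0.6080

o_n = [-0.1116, 0.4209, 0.2019]
J₁: ẑ×o_n = [-0.4209, -0.1116, 0.0000], ω = ẑ
J2: z=[0.2588, -0.9659, 0.0000] o=[-0.0966, -0.0259, 0.4900] → [0.2782, 0.0746, 0.1012, 0.2588, -0.9659, 0.0000]
J3: z=[-0.9606, -0.2574, 0.1045] o=[-0.1632, -0.0437, -0.1664] → [-0.1434, 0.3592, -0.4331, -0.9606, -0.2574, 0.1045]
J4: z=[0.1722, -0.2565, 0.9511] o=[-0.3224, 0.6364, 0.0459] → [0.1649, 0.1736, 0.0170, 0.1722, -0.2565, 0.9511]
q̇ = J⁺·V = [-0.8670, -0.2680, 0.9230, -0.6080]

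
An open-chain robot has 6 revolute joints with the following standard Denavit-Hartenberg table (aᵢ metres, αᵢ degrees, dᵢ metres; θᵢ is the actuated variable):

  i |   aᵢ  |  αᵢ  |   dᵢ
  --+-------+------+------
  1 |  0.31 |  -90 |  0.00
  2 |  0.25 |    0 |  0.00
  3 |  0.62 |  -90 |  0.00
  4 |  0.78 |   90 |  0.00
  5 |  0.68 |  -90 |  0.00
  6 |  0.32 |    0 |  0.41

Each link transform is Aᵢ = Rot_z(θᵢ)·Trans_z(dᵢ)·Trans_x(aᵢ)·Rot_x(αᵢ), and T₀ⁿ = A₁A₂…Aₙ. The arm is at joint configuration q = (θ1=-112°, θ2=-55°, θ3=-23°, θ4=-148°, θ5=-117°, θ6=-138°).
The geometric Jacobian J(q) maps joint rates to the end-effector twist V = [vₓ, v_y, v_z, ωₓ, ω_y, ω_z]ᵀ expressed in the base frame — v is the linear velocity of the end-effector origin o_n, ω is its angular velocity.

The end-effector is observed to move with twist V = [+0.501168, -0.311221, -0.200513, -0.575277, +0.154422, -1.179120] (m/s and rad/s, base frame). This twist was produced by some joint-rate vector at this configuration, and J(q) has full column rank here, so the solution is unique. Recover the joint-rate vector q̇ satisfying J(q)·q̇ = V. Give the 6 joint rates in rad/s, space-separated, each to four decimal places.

-0.6410 -0.6530 0.9120 0.1740 0.9920 -0.0190

o_n = [0.3614, 0.0430, 0.0373]
J₁: ẑ×o_n = [-0.0430, 0.3614, 0.0000], ω = ẑ
J2: z=[0.9272, -0.3746, 0.0000] o=[-0.1161, -0.2874, 0.0000] → [-0.0140, -0.0346, 0.4853, 0.9272, -0.3746, 0.0000]
J3: z=[0.9272, -0.3746, 0.0000] o=[-0.1698, -0.4204, 0.2048] → [0.0627, 0.1553, 0.6287, 0.9272, -0.3746, 0.0000]
J4: z=[-0.3664, -0.9069, -0.2079] o=[-0.2181, -0.5399, 0.8112] → [0.8231, -0.4041, 0.3120, -0.3664, -0.9069, -0.2079]
J5: z=[-0.7450, 0.4198, -0.5183] o=[0.2166, -0.5672, 0.1642] → [0.2631, -0.1696, -0.5154, -0.7450, 0.4198, -0.5183]
J6: z=[0.6630, 0.3805, -0.6447] o=[0.2666, -0.0069, 0.5463] → [-0.1614, 0.2763, -0.0030, 0.6630, 0.3805, -0.6447]
q̇ = J⁺·V = [-0.6410, -0.6530, 0.9120, 0.1740, 0.9920, -0.0190]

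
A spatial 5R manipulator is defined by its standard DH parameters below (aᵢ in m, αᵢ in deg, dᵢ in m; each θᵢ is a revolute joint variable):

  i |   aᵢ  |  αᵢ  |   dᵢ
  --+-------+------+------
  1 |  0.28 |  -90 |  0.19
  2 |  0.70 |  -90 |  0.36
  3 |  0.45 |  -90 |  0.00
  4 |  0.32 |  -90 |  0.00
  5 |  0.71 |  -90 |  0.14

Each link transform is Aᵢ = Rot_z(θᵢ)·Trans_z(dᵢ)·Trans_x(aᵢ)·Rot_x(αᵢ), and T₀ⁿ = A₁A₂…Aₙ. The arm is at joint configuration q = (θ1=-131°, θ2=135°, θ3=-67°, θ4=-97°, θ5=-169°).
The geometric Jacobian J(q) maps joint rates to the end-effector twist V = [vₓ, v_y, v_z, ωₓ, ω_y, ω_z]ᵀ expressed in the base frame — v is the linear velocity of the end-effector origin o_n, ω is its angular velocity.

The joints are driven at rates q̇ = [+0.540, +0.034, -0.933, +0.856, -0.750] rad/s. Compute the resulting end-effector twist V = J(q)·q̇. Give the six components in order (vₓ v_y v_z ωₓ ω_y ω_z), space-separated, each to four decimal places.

o_n = [0.8211, -0.4143, -0.8211]
J₁: ẑ×o_n = [0.4143, 0.8211, -0.0000], ω = ẑ
J2: z=[0.7547, -0.6561, 0.0000] o=[-0.1837, -0.2113, 0.1900] → [0.6633, 0.7631, 0.5061, 0.7547, -0.6561, 0.0000]
J3: z=[0.4639, 0.5337, 0.7071] o=[0.4127, -0.0739, -0.3050] → [-0.0348, 0.5282, -0.3758, 0.4639, 0.5337, 0.7071]
J4: z=[0.1321, 0.7476, -0.6509] o=[0.8069, -0.2519, -0.4293] → [-0.3986, 0.0425, -0.0321, 0.1321, 0.7476, -0.6509]
J5: z=[0.9260, -0.3274, -0.1881] o=[0.9201, -0.0669, -0.1939] → [0.1400, 0.5993, -0.3540, 0.9260, -0.3274, -0.1881]
V = J·q̇ = [-0.1675, -0.4365, 0.6059, -0.9885, 0.3653, -0.5359]

-0.1675 -0.4365 0.6059 -0.9885 0.3653 -0.5359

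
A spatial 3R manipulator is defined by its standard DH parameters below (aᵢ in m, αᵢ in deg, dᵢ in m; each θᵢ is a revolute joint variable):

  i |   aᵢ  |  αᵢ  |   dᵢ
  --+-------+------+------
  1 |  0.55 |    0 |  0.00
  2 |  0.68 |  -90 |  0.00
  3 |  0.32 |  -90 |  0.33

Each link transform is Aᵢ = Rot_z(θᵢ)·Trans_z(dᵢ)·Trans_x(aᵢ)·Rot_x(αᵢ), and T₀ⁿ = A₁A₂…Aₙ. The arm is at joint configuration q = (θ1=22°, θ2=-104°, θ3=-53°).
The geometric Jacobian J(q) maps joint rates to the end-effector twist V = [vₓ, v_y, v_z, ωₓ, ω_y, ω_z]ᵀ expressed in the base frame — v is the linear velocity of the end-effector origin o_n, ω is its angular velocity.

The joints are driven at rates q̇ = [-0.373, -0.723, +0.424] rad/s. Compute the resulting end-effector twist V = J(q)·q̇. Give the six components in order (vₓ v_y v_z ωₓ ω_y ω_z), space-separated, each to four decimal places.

o_n = [0.9582, -0.6121, 0.2556]
J₁: ẑ×o_n = [0.6121, 0.9582, -0.0000], ω = ẑ
J2: z=[0.0000, 0.0000, 1.0000] o=[0.5100, 0.2060, 0.0000] → [0.8182, 0.4482, -0.0000, 0.0000, 0.0000, 1.0000]
J3: z=[0.9903, 0.1392, 0.0000] o=[0.6046, -0.4673, 0.0000] → [0.0356, -0.2531, -0.1926, 0.9903, 0.1392, 0.0000]
V = J·q̇ = [-0.8048, -0.7888, -0.0817, 0.4199, 0.0590, -1.0960]

-0.8048 -0.7888 -0.0817 0.4199 0.0590 -1.0960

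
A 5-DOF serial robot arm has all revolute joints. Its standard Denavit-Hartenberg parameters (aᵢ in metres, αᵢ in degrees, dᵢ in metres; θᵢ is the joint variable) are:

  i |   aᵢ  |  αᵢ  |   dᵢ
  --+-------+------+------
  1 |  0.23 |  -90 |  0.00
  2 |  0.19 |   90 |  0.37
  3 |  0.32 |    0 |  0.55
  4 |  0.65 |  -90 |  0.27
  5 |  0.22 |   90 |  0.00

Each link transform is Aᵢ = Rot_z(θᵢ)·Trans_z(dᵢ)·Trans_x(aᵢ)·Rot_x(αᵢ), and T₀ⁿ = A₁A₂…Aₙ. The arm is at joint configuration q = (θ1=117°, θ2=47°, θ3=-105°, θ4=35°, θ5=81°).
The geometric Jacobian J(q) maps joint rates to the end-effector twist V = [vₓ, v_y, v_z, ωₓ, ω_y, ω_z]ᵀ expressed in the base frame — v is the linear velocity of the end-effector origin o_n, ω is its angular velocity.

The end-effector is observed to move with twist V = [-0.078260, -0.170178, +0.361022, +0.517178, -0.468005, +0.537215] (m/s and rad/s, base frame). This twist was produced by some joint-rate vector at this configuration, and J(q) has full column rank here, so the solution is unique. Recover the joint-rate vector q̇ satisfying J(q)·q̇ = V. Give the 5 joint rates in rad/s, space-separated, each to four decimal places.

0.3060 -0.0250 -0.9480 0.6290 -0.6530

o_n = [0.1086, 1.0694, 0.1615]
J₁: ẑ×o_n = [-1.0694, 0.1086, 0.0000], ω = ẑ
J2: z=[-0.8910, -0.4540, 0.0000] o=[-0.1044, 0.2049, 0.0000] → [-0.0733, 0.1439, -0.6735, -0.8910, -0.4540, 0.0000]
J3: z=[-0.3320, 0.6516, 0.6820] o=[-0.4929, 0.1524, -0.1390] → [-0.4296, 0.5100, -0.6964, -0.3320, 0.6516, 0.6820]
J4: z=[-0.3320, 0.6516, 0.6820] o=[-0.3745, 0.6008, 0.2967] → [-0.4077, 0.2845, -0.4704, -0.3320, 0.6516, 0.6820]
J5: z=[-0.5957, 0.4157, -0.6872] o=[0.0113, 1.1891, 0.3183] → [-0.1475, -0.1603, 0.0309, -0.5957, 0.4157, -0.6872]
q̇ = J⁺·V = [0.3060, -0.0250, -0.9480, 0.6290, -0.6530]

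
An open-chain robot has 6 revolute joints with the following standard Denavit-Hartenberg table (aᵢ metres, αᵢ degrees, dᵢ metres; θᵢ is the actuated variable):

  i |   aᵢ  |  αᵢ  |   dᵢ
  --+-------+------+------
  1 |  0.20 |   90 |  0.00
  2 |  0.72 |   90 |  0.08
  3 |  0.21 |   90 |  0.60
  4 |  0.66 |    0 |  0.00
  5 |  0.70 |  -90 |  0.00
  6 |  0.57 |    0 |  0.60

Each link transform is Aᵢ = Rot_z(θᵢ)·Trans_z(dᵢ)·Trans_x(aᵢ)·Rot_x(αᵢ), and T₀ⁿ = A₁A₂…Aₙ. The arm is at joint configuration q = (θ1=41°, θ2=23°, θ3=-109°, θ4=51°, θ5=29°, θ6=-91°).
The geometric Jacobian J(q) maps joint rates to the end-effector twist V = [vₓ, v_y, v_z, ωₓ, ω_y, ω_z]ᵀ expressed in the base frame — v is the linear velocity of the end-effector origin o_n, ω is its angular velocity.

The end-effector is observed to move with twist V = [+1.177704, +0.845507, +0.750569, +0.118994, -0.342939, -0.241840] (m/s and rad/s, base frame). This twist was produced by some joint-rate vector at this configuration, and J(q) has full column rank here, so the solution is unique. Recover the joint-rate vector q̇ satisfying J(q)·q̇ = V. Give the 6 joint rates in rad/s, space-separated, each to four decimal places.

0.1210 0.7660 0.3680 0.7250 -0.6130 -0.5000

o_n = [0.8797, 0.6062, -1.6947]
J₁: ẑ×o_n = [-0.6062, 0.8797, 0.0000], ω = ẑ
J2: z=[0.6561, -0.7547, 0.0000] o=[0.1509, 0.1312, 0.0000] → [1.2790, 1.1119, 0.8616, 0.6561, -0.7547, 0.0000]
J3: z=[0.2949, 0.2563, -0.9205] o=[0.7036, 0.5056, 0.2813] → [-0.4140, 0.4206, -0.0155, 0.2949, 0.2563, -0.9205]
J4: z=[-0.4433, -0.8167, -0.3694] o=[0.7028, 0.7680, -0.2977] → [1.0812, -0.6846, 0.2162, -0.4433, -0.8167, -0.3694]
J5: z=[-0.4433, -0.8167, -0.3694] o=[0.5025, 1.1142, -0.8227] → [0.5245, -0.5259, 0.5333, -0.4433, -0.8167, -0.3694]
J6: z=[0.8848, -0.4646, -0.0346] o=[0.6028, 1.3538, -1.4727] → [0.0773, 0.1869, -0.5329, 0.8848, -0.4646, -0.0346]
q̇ = J⁺·V = [0.1210, 0.7660, 0.3680, 0.7250, -0.6130, -0.5000]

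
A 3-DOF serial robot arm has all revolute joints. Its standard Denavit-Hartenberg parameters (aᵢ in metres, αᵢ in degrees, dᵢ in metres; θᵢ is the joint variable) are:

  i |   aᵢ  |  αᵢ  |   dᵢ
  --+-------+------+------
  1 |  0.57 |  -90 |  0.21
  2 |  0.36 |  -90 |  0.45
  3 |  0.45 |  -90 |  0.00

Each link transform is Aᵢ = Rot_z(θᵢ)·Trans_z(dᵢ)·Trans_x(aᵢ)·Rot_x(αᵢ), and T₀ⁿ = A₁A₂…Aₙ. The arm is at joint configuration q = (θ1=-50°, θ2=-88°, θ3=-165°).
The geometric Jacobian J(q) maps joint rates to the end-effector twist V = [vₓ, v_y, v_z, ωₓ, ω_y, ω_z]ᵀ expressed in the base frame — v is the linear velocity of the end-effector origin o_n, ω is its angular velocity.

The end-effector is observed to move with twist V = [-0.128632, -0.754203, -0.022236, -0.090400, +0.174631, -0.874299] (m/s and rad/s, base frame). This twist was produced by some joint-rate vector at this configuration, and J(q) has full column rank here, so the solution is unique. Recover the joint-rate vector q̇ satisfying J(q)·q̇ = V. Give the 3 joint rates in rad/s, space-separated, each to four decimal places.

-0.8810 0.0430 -0.1920

o_n = [0.7987, -0.0705, 0.1354]
J₁: ẑ×o_n = [0.0705, 0.7987, -0.0000], ω = ẑ
J2: z=[0.7660, 0.6428, 0.0000] o=[0.3664, -0.4366, 0.2100] → [-0.0480, 0.0572, 0.0026, 0.7660, 0.6428, 0.0000]
J3: z=[0.6424, -0.7656, -0.0349] o=[0.7192, -0.1570, 0.5698] → [0.3356, 0.2763, 0.1164, 0.6424, -0.7656, -0.0349]
q̇ = J⁺·V = [-0.8810, 0.0430, -0.1920]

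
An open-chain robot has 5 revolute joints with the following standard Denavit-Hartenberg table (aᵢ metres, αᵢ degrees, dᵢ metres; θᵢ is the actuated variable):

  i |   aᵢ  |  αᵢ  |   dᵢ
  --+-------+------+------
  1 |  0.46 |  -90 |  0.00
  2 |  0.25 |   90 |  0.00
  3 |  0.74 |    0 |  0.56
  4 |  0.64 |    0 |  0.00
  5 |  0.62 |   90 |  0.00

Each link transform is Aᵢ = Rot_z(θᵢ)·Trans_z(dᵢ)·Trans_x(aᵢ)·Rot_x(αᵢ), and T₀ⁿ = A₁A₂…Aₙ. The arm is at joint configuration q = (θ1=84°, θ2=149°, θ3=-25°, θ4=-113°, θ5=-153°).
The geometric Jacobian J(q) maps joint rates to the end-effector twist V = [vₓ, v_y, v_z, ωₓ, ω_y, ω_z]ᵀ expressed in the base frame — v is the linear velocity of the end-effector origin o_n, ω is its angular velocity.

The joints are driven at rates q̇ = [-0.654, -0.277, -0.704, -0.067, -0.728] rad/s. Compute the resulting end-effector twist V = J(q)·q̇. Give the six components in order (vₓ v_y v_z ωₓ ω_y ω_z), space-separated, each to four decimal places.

0.5352 -0.2070 -0.2420 0.1948 -0.7968 0.6309

o_n = [0.1797, 0.1586, -0.8237]
J₁: ẑ×o_n = [-0.1586, 0.1797, 0.0000], ω = ẑ
J2: z=[-0.9945, 0.1045, 0.0000] o=[0.0481, 0.4575, 0.0000] → [-0.0861, -0.8192, 0.2835, -0.9945, 0.1045, 0.0000]
J3: z=[0.0538, 0.5122, -0.8572] o=[0.0257, 0.2444, -0.1288] → [-0.4295, -0.0946, -0.0835, 0.0538, 0.5122, -0.8572]
J4: z=[0.0538, 0.5122, -0.8572] o=[0.3068, -0.0732, -0.9542] → [0.2655, 0.1019, 0.0776, 0.0538, 0.5122, -0.8572]
J5: z=[0.0538, 0.5122, -0.8572] o=[0.7753, 0.2875, -0.7092] → [-0.1691, 0.5167, 0.2981, 0.0538, 0.5122, -0.8572]
V = J·q̇ = [0.5352, -0.2070, -0.2420, 0.1948, -0.7968, 0.6309]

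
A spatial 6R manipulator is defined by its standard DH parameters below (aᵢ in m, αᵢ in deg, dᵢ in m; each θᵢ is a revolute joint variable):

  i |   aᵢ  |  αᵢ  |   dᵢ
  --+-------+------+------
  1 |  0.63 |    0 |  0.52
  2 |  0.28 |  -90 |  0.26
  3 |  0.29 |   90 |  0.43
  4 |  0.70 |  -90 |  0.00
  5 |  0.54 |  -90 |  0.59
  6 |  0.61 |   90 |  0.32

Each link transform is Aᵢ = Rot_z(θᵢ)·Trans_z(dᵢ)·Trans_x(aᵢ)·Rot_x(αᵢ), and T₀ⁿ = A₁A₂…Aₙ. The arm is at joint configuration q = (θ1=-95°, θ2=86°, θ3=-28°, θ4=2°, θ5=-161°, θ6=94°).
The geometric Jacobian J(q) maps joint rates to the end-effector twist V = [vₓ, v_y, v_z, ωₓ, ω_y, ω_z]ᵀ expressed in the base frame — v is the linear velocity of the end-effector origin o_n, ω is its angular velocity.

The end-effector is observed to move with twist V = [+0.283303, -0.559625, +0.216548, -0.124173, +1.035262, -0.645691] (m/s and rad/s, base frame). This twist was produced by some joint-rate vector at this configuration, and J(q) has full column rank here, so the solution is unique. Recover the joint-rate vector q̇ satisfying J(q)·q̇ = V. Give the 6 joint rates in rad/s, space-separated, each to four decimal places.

o_n = [0.6169, -0.3056, 1.4832]
J₁: ẑ×o_n = [0.3056, 0.6169, -0.0000], ω = ẑ
J2: z=[0.0000, 0.0000, 1.0000] o=[-0.0549, -0.6276, 0.5200] → [-0.3220, 0.6718, 0.0000, 0.0000, 0.0000, 1.0000]
J3: z=[0.1564, 0.9877, 0.0000] o=[0.2216, -0.6714, 0.7800] → [0.6946, -0.1100, -0.3331, 0.1564, 0.9877, 0.0000]
J4: z=[-0.4637, 0.0734, 0.8829] o=[0.5418, -0.2868, 0.9161] → [0.0583, 0.3292, 0.0032, -0.4637, 0.0734, 0.8829]
J5: z=[0.1259, 0.9919, -0.0164] o=[1.1557, -0.3593, 1.2446] → [0.2376, -0.0212, 0.5413, 0.1259, 0.9919, -0.0164]
J6: z=[-0.1529, 0.0357, 0.9876] o=[0.7007, 0.2918, 1.1506] → [0.6018, -0.0319, 0.0943, -0.1529, 0.0357, 0.9876]
q̇ = J⁺·V = [-0.7740, -0.3280, 0.3710, 0.5800, 0.6330, -0.0460]

-0.7740 -0.3280 0.3710 0.5800 0.6330 -0.0460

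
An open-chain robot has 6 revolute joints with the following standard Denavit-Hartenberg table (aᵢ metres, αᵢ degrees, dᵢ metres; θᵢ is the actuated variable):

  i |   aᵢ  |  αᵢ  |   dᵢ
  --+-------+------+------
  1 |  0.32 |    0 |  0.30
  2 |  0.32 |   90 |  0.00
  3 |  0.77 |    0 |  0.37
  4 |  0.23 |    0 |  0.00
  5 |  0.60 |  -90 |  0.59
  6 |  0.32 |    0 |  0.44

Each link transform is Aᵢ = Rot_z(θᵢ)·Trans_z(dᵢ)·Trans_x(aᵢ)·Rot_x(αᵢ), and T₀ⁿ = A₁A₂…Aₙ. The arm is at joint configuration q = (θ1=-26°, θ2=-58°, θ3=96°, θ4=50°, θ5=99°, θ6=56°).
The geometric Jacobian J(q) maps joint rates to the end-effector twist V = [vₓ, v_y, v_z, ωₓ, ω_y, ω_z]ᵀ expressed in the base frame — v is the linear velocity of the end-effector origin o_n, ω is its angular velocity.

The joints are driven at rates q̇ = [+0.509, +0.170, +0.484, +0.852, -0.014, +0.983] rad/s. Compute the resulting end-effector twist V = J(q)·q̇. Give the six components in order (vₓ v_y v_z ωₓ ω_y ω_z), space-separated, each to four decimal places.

o_n = [-0.3909, -0.3307, 0.3025]
J₁: ẑ×o_n = [0.3307, -0.3909, 0.0000], ω = ẑ
J2: z=[0.0000, 0.0000, 1.0000] o=[0.2876, -0.1403, 0.3000] → [0.1904, -0.6785, 0.0000, 0.0000, 0.0000, 1.0000]
J3: z=[-0.9945, -0.1045, 0.0000] o=[0.3211, -0.4585, 0.3000] → [-0.0003, 0.0025, -0.2016, -0.9945, -0.1045, 0.0000]
J4: z=[-0.9945, -0.1045, 0.0000] o=[-0.0553, -0.4172, 1.0658] → [0.0798, -0.7591, -0.1211, -0.9945, -0.1045, 0.0000]
J5: z=[-0.9945, -0.1045, 0.0000] o=[-0.0753, -0.2275, 1.1944] → [0.0932, -0.8870, 0.0696, -0.9945, -0.1045, 0.0000]
J6: z=[0.0947, -0.9013, -0.4226] o=[-0.6885, -0.0370, 0.6506] → [0.1897, -0.0928, 0.2404, 0.0947, -0.9013, -0.4226]
V = J·q̇ = [0.4537, -1.0387, 0.0346, -1.2216, -1.0242, 0.2636]

0.4537 -1.0387 0.0346 -1.2216 -1.0242 0.2636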